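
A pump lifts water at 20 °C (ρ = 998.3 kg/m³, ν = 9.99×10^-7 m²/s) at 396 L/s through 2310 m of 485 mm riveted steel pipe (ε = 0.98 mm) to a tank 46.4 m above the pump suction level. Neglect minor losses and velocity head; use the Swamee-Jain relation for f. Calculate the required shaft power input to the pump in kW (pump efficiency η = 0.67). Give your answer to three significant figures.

P_shaft ≈ 422 kW

V = 4Q/(πD²) = 2.143 m/s; Re = 1.04×10^6; ε/D = 0.00202; f = 0.02373
h_f = f(L/D)V²/2g = 26.47 m
Total head H = z + h_f = 46.4 + 26.47 = 72.87 m
P_hyd = ρgQH = 998.3·9.81·0.396·72.87 = 282.6 kW
P_shaft = P_hyd/η = 282.6/0.67 = 421.8 kW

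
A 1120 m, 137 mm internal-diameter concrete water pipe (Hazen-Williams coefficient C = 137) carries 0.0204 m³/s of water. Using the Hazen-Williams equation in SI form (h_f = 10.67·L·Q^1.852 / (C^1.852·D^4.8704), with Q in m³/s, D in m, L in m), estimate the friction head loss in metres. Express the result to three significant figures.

h_f ≈ 15.6 m

h_f = 10.67·1120·0.0204^1.852 / (137^1.852·0.137^4.8704) = 15.64 m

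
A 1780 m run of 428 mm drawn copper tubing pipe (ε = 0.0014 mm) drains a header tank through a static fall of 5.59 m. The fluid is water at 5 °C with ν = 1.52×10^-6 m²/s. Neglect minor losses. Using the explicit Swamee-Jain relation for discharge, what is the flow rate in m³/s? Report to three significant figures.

Swamee-Jain (Type II): Q = -0.965·√(gD⁵h_f/L)·ln[ε/(3.7D) + √(3.17ν²L/(gD³h_f))]
√(gD⁵h_f/L) = √(9.81·0.428⁵·5.59/1780) = 0.02103
ε/(3.7D) = 8.84×10^-7; √(3.17ν²L/(gD³h_f)) = 5.51×10^-5
Q = -0.965·0.02103·ln(5.595×10^-5) = 0.1987 m³/s
Check: V = 1.38 m/s, Re = 3.89×10^5, f = 0.01374, h_f = 5.56 m ≈ 5.59 m ✓

Q ≈ 0.199 m³/s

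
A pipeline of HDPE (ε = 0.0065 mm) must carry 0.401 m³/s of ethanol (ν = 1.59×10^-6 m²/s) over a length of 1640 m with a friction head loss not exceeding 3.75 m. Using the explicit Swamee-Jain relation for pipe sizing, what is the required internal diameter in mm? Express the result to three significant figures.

D ≈ 605 mm

Swamee-Jain (Type III): D = 0.66·[ε^1.25·(LQ²/(gh_f))^4.75 + ν·Q^9.4·(L/(gh_f))^5.2]^0.04
LQ²/(gh_f) = 7.169; L/(gh_f) = 44.58
Term 1 = ε^1.25·(…)^4.75 = 0.00380; Term 2 = ν·Q^9.4·(…)^5.2 = 0.111
D = 0.66·(0.00380 + 0.111)^0.04 = 0.6053 m = 605 mm
Check: V = 1.39 m/s, Re = 5.30×10^5, f = 0.01313, h_f = 3.52 m ≈ 3.75 m ✓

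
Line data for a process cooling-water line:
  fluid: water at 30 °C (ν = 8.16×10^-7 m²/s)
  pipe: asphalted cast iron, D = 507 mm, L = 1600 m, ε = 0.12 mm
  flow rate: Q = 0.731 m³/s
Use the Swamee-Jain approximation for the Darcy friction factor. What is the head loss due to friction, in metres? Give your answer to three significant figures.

h_f ≈ 31.0 m

V = 4Q/(πD²) = 4·0.731/(π·0.507²) = 3.621 m/s
Re = VD/ν = 3.621·0.507/8.16×10^-7 = 2.25×10^6 → turbulent
ε/D = 0.12/507 = 2.37×10^-4
Swamee-Jain: f = 0.01469
h_f = f(L/D)V²/(2g) = 0.01469·(1600/0.507)·3.621²/(2·9.81) = 30.98 m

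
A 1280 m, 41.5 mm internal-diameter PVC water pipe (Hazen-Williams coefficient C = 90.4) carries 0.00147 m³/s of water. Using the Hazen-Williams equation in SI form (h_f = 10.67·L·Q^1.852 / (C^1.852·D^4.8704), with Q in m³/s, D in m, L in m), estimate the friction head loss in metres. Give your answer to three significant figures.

h_f ≈ 99.3 m

h_f = 10.67·1280·0.00147^1.852 / (90.4^1.852·0.0415^4.8704) = 99.33 m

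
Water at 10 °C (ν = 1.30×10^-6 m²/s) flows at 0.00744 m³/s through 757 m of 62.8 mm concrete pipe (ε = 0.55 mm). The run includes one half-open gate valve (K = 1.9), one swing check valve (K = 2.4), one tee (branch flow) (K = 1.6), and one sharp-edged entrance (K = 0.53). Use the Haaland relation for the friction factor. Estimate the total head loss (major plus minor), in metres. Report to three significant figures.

H_L ≈ 133 m

V = 4Q/(πD²) = 2.402 m/s; V²/2g = 0.2941 m
Re = 1.16×10^5, ε/D = 0.00876 → f = 0.03685 (Haaland)
Major: h_f = f(L/D)·V²/2g = 0.03685·12054·0.2941 = 130.6 m
Minor: ΣK = 6.43; h_m = ΣK·V²/2g = 1.891 m
Total H_L = 130.6 + 1.891 = 132.5 m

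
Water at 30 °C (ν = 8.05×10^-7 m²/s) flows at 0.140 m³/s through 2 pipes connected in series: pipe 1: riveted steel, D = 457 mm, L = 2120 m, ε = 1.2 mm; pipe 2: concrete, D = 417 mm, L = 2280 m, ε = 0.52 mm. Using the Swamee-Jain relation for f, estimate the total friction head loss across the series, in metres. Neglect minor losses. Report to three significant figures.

H ≈ 10.7 m

Pipe 1: V = 0.8535 m/s, Re = 4.85×10^5, ε/D = 0.00263, f = 0.02563, h_1 = f(L/D)V²/2g = 4.415 m
Pipe 2: V = 1.025 m/s, Re = 5.31×10^5, ε/D = 0.00125, f = 0.02133, h_2 = f(L/D)V²/2g = 6.248 m
Series → Q common, losses add: H = Σh = 10.66 m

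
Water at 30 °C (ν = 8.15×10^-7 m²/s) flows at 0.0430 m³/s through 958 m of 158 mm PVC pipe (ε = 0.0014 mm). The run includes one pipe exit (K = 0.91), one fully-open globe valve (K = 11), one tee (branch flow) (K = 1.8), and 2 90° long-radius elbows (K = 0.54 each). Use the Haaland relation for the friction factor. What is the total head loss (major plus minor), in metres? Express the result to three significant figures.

V = 4Q/(πD²) = 2.193 m/s; V²/2g = 0.2451 m
Re = 4.25×10^5, ε/D = 8.86×10^-6 → f = 0.01354 (Haaland)
Major: h_f = f(L/D)·V²/2g = 0.01354·6063·0.2451 = 20.12 m
Minor: ΣK = 14.8; h_m = ΣK·V²/2g = 3.626 m
Total H_L = 20.12 + 3.626 = 23.75 m

H_L ≈ 23.8 m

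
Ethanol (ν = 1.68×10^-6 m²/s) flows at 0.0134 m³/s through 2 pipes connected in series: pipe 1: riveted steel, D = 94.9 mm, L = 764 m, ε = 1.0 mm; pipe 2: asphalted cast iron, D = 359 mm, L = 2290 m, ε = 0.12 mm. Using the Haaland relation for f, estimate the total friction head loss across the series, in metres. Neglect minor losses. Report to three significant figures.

Pipe 1: V = 1.894 m/s, Re = 1.07×10^5, ε/D = 0.0105, f = 0.03917, h_1 = f(L/D)V²/2g = 57.68 m
Pipe 2: V = 0.1324 m/s, Re = 2.83×10^4, ε/D = 3.34×10^-4, f = 0.02437, h_2 = f(L/D)V²/2g = 0.1389 m
Series → Q common, losses add: H = Σh = 57.82 m

H ≈ 57.8 m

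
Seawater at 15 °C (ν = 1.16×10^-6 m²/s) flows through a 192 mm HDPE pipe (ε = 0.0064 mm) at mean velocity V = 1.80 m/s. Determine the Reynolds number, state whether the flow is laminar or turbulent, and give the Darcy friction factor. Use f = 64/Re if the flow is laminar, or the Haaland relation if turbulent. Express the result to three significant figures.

Re = VD/ν = 1.800·0.192/1.16×10^-6 = 2.98×10^5
Re > 4000 → turbulent; ε/D = 3.33×10^-5
Haaland: f = 0.01465

Re ≈ 2.98×10^5; turbulent; f ≈ 0.0146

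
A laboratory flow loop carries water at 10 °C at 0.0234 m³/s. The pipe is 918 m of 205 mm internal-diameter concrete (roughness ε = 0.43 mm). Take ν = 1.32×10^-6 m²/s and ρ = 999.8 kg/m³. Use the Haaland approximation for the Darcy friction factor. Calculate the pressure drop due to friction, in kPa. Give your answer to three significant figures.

Δp ≈ 28.2 kPa

V = 4Q/(πD²) = 4·0.0234/(π·0.205²) = 0.7090 m/s
Re = VD/ν = 0.7090·0.205/1.32×10^-6 = 1.10×10^5 → turbulent
ε/D = 0.43/205 = 0.00210
Haaland: f = 0.02511
h_f = f(L/D)V²/(2g) = 0.02511·(918/0.205)·0.7090²/(2·9.81) = 2.880 m
Δp = ρg·h_f = 999.8·9.81·2.880 = 28.25 kPa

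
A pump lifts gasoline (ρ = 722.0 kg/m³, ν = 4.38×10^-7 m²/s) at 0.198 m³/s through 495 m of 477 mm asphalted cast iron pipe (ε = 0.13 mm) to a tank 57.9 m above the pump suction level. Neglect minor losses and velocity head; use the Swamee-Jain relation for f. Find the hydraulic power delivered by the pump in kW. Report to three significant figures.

V = 4Q/(πD²) = 1.108 m/s; Re = 1.21×10^6; ε/D = 2.73×10^-4; f = 0.01538
h_f = f(L/D)V²/2g = 0.9987 m
Total head H = z + h_f = 57.9 + 0.9987 = 58.90 m
P_hyd = ρgQH = 722.0·9.81·0.198·58.90 = 82.60 kW

P_hyd ≈ 82.6 kW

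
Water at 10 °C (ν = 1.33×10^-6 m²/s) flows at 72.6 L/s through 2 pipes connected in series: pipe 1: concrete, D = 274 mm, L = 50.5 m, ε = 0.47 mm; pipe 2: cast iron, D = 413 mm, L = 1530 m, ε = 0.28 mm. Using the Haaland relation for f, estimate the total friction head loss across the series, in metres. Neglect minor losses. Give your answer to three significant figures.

Pipe 1: V = 1.231 m/s, Re = 2.54×10^5, ε/D = 0.00172, f = 0.02323, h_1 = f(L/D)V²/2g = 0.3308 m
Pipe 2: V = 0.5419 m/s, Re = 1.68×10^5, ε/D = 6.78×10^-4, f = 0.01978, h_2 = f(L/D)V²/2g = 1.097 m
Series → Q common, losses add: H = Σh = 1.428 m

H ≈ 1.43 m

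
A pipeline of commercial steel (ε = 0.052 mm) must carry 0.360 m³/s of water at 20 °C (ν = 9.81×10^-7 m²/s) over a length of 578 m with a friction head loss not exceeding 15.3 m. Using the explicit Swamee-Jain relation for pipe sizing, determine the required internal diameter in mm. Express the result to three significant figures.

D ≈ 358 mm

Swamee-Jain (Type III): D = 0.66·[ε^1.25·(LQ²/(gh_f))^4.75 + ν·Q^9.4·(L/(gh_f))^5.2]^0.04
LQ²/(gh_f) = 0.4991; L/(gh_f) = 3.851
Term 1 = ε^1.25·(…)^4.75 = 1.63×10^-7; Term 2 = ν·Q^9.4·(…)^5.2 = 7.34×10^-8
D = 0.66·(1.63×10^-7 + 7.34×10^-8)^0.04 = 0.3585 m = 358 mm
Check: V = 3.57 m/s, Re = 1.30×10^6, f = 0.01389, h_f = 14.5 m ≈ 15.3 m ✓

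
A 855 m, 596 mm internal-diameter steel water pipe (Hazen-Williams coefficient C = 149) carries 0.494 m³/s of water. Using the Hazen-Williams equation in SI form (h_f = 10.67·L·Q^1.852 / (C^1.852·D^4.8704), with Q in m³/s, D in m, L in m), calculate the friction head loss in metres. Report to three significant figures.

h_f = 10.67·855·0.494^1.852 / (149^1.852·0.596^4.8704) = 2.903 m

h_f ≈ 2.90 m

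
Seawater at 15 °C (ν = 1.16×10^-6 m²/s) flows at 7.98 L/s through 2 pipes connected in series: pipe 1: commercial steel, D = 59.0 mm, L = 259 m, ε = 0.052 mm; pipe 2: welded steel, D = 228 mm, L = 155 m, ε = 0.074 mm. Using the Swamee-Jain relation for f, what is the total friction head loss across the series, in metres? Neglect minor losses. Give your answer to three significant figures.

Pipe 1: V = 2.919 m/s, Re = 1.48×10^5, ε/D = 8.81×10^-4, f = 0.02116, h_1 = f(L/D)V²/2g = 40.34 m
Pipe 2: V = 0.1955 m/s, Re = 3.84×10^4, ε/D = 3.25×10^-4, f = 0.02315, h_2 = f(L/D)V²/2g = 0.03064 m
Series → Q common, losses add: H = Σh = 40.37 m

H ≈ 40.4 m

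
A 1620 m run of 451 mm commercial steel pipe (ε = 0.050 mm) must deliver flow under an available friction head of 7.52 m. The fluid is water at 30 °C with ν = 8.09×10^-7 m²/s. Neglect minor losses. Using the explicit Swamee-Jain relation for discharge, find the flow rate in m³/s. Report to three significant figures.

Swamee-Jain (Type II): Q = -0.965·√(gD⁵h_f/L)·ln[ε/(3.7D) + √(3.17ν²L/(gD³h_f))]
√(gD⁵h_f/L) = √(9.81·0.451⁵·7.52/1620) = 0.02915
ε/(3.7D) = 3.00×10^-5; √(3.17ν²L/(gD³h_f)) = 2.23×10^-5
Q = -0.965·0.02915·ln(5.225×10^-5) = 0.2773 m³/s
Check: V = 1.74 m/s, Re = 9.68×10^5, f = 0.01370, h_f = 7.56 m ≈ 7.52 m ✓

Q ≈ 0.277 m³/s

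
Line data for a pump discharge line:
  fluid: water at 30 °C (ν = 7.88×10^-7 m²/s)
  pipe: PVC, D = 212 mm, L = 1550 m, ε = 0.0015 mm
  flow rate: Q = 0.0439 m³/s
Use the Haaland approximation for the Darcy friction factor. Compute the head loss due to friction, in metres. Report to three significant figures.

V = 4Q/(πD²) = 4·0.0439/(π·0.212²) = 1.244 m/s
Re = VD/ν = 1.244·0.212/7.88×10^-7 = 3.35×10^5 → turbulent
ε/D = 0.0015/212 = 7.08×10^-6
Haaland: f = 0.01411
h_f = f(L/D)V²/(2g) = 0.01411·(1550/0.212)·1.244²/(2·9.81) = 8.135 m

h_f ≈ 8.13 m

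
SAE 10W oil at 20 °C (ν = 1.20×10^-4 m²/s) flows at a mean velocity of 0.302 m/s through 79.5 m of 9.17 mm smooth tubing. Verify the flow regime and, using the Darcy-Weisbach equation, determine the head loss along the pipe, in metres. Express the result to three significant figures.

Re = VD/ν = 0.302·0.009170/1.20×10^-4 = 23.1 → laminar (Re < 2300)
f = 64/Re = 2.773
h_f = f(L/D)V²/(2g) = 2.773·(79.5/0.009170)·0.302²/(2·9.81) = 111.8 m

h_f ≈ 112 m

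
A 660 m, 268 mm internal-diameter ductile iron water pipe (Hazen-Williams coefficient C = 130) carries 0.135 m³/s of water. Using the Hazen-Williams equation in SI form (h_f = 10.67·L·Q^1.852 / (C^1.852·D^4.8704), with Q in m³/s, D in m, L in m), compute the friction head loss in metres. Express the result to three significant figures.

h_f ≈ 12.8 m

h_f = 10.67·660·0.135^1.852 / (130^1.852·0.268^4.8704) = 12.80 m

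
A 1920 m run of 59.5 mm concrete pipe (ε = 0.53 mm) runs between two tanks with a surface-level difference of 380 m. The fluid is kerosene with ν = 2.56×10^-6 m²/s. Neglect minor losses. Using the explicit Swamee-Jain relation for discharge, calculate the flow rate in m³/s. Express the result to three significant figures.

Swamee-Jain (Type II): Q = -0.965·√(gD⁵h_f/L)·ln[ε/(3.7D) + √(3.17ν²L/(gD³h_f))]
√(gD⁵h_f/L) = √(9.81·0.0595⁵·380/1920) = 0.001203
ε/(3.7D) = 0.00241; √(3.17ν²L/(gD³h_f)) = 2.25×10^-4
Q = -0.965·0.001203·ln(0.002633) = 0.006897 m³/s
Check: V = 2.48 m/s, Re = 5.77×10^4, f = 0.03792, h_f = 384 m ≈ 380 m ✓

Q ≈ 0.00690 m³/s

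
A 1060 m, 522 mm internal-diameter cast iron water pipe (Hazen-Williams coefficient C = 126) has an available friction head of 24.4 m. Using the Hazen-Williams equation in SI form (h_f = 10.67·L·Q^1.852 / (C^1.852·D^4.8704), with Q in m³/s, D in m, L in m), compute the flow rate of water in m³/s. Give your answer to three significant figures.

Q ≈ 0.829 m³/s

Rearranging: Q = [h_f·C^1.852·D^4.8704 / (10.67·L)]^(1/1.852)
Q = [24.4·126^1.852·0.522^4.8704 / (10.67·1060)]^0.540 = 0.8286 m³/s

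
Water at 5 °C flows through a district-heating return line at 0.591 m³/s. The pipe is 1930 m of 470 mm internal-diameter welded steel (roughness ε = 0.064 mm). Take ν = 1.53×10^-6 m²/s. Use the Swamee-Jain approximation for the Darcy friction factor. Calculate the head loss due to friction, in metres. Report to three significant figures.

h_f ≈ 33.9 m

V = 4Q/(πD²) = 4·0.591/(π·0.470²) = 3.406 m/s
Re = VD/ν = 3.406·0.470/1.53×10^-6 = 1.05×10^6 → turbulent
ε/D = 0.064/470 = 1.36×10^-4
Swamee-Jain: f = 0.01396
h_f = f(L/D)V²/(2g) = 0.01396·(1930/0.470)·3.406²/(2·9.81) = 33.92 m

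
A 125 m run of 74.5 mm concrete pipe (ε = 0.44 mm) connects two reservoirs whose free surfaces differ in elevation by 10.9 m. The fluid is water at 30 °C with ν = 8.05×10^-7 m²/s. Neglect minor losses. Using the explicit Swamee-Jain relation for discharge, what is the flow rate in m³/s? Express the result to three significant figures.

Swamee-Jain (Type II): Q = -0.965·√(gD⁵h_f/L)·ln[ε/(3.7D) + √(3.17ν²L/(gD³h_f))]
√(gD⁵h_f/L) = √(9.81·0.0745⁵·10.9/125) = 0.001401
ε/(3.7D) = 0.00160; √(3.17ν²L/(gD³h_f)) = 7.62×10^-5
Q = -0.965·0.001401·ln(0.001672) = 0.008645 m³/s
Check: V = 1.98 m/s, Re = 1.84×10^5, f = 0.03260, h_f = 11.0 m ≈ 10.9 m ✓

Q ≈ 0.00864 m³/s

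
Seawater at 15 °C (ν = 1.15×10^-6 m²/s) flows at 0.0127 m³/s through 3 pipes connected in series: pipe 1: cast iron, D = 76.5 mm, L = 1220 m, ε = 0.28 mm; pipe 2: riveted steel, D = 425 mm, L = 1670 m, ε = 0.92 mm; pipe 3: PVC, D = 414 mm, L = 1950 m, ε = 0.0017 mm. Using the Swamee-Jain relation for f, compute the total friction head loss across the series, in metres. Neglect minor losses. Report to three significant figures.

H ≈ 177 m

Pipe 1: V = 2.763 m/s, Re = 1.84×10^5, ε/D = 0.00366, f = 0.02852, h_1 = f(L/D)V²/2g = 177.0 m
Pipe 2: V = 0.08952 m/s, Re = 3.31×10^4, ε/D = 0.00216, f = 0.02838, h_2 = f(L/D)V²/2g = 0.04555 m
Pipe 3: V = 0.09434 m/s, Re = 3.40×10^4, ε/D = 4.11×10^-6, f = 0.02271, h_3 = f(L/D)V²/2g = 0.04852 m
Series → Q common, losses add: H = Σh = 177.1 m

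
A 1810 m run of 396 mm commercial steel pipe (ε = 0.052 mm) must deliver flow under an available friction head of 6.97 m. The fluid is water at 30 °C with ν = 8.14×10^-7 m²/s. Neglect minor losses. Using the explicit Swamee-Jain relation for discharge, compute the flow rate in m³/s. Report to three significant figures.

Q ≈ 0.178 m³/s

Swamee-Jain (Type II): Q = -0.965·√(gD⁵h_f/L)·ln[ε/(3.7D) + √(3.17ν²L/(gD³h_f))]
√(gD⁵h_f/L) = √(9.81·0.396⁵·6.97/1810) = 0.01918
ε/(3.7D) = 3.55×10^-5; √(3.17ν²L/(gD³h_f)) = 2.99×10^-5
Q = -0.965·0.01918·ln(6.541×10^-5) = 0.1783 m³/s
Check: V = 1.45 m/s, Re = 7.04×10^5, f = 0.01434, h_f = 7.00 m ≈ 6.97 m ✓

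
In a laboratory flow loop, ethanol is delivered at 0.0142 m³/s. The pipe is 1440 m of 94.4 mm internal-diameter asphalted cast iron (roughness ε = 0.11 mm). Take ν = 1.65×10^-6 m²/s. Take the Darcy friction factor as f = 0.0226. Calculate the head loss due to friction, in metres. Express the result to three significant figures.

h_f ≈ 72.3 m

V = 4Q/(πD²) = 4·0.0142/(π·0.0944²) = 2.029 m/s
h_f = f(L/D)V²/(2g) = 0.02260·(1440/0.0944)·2.029²/(2·9.81) = 72.33 m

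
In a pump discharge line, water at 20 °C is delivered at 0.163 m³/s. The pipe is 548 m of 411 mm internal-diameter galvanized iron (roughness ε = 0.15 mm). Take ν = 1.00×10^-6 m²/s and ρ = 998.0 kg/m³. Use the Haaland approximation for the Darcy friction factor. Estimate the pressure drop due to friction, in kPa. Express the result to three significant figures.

V = 4Q/(πD²) = 4·0.163/(π·0.411²) = 1.229 m/s
Re = VD/ν = 1.229·0.411/1.00×10^-6 = 5.05×10^5 → turbulent
ε/D = 0.15/411 = 3.65×10^-4
Haaland: f = 0.01665
h_f = f(L/D)V²/(2g) = 0.01665·(548/0.411)·1.229²/(2·9.81) = 1.708 m
Δp = ρg·h_f = 998.0·9.81·1.708 = 16.72 kPa

Δp ≈ 16.7 kPa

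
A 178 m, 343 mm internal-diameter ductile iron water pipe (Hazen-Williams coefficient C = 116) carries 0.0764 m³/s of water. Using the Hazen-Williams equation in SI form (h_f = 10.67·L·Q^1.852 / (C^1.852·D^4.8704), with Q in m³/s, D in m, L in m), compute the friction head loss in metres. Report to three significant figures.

h_f ≈ 0.447 m

h_f = 10.67·178·0.0764^1.852 / (116^1.852·0.343^4.8704) = 0.4467 m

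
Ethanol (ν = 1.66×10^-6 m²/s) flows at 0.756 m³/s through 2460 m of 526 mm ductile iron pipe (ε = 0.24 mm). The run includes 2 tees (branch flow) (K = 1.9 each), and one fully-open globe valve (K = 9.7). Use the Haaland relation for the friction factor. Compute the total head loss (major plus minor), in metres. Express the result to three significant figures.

V = 4Q/(πD²) = 3.479 m/s; V²/2g = 0.6169 m
Re = 1.10×10^6, ε/D = 4.56×10^-4 → f = 0.01682 (Haaland)
Major: h_f = f(L/D)·V²/2g = 0.01682·4677·0.6169 = 48.54 m
Minor: ΣK = 13.5; h_m = ΣK·V²/2g = 8.328 m
Total H_L = 48.54 + 8.328 = 56.86 m

H_L ≈ 56.9 m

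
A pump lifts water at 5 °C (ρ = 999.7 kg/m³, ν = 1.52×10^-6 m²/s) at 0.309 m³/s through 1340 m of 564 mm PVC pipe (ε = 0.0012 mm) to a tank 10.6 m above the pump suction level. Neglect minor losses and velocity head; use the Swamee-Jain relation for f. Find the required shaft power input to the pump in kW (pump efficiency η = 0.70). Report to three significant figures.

V = 4Q/(πD²) = 1.237 m/s; Re = 4.59×10^5; ε/D = 2.13×10^-6; f = 0.01333
h_f = f(L/D)V²/2g = 2.469 m
Total head H = z + h_f = 10.6 + 2.469 = 13.07 m
P_hyd = ρgQH = 999.7·9.81·0.309·13.07 = 39.60 kW
P_shaft = P_hyd/η = 39.60/0.70 = 56.58 kW

P_shaft ≈ 56.6 kW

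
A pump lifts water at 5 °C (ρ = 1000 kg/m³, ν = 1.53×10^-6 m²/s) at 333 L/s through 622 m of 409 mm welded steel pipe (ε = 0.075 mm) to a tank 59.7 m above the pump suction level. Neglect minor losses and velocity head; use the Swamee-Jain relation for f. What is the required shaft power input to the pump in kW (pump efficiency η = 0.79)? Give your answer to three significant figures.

P_shaft ≈ 278 kW

V = 4Q/(πD²) = 2.535 m/s; Re = 6.78×10^5; ε/D = 1.83×10^-4; f = 0.01497
h_f = f(L/D)V²/2g = 7.456 m
Total head H = z + h_f = 59.7 + 7.456 = 67.16 m
P_hyd = ρgQH = 1000·9.81·0.333·67.16 = 219.4 kW
P_shaft = P_hyd/η = 219.4/0.79 = 277.7 kW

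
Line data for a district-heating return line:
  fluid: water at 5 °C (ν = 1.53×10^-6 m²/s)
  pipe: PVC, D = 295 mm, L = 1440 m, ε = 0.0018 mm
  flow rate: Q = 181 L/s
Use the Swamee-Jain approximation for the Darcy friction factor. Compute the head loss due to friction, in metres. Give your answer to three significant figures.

V = 4Q/(πD²) = 4·0.181/(π·0.295²) = 2.648 m/s
Re = VD/ν = 2.648·0.295/1.53×10^-6 = 5.11×10^5 → turbulent
ε/D = 0.0018/295 = 6.10×10^-6
Swamee-Jain: f = 0.01314
h_f = f(L/D)V²/(2g) = 0.01314·(1440/0.295)·2.648²/(2·9.81) = 22.93 m

h_f ≈ 22.9 m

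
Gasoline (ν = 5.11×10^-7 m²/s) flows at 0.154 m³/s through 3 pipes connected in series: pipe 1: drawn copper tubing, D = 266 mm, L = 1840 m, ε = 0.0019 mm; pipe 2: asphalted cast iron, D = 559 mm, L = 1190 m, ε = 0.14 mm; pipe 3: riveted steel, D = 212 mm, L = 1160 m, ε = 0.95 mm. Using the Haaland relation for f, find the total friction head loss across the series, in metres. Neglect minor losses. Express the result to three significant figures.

Pipe 1: V = 2.771 m/s, Re = 1.44×10^6, ε/D = 7.14×10^-6, f = 0.01107, h_1 = f(L/D)V²/2g = 29.96 m
Pipe 2: V = 0.6275 m/s, Re = 6.86×10^5, ε/D = 2.50×10^-4, f = 0.01542, h_2 = f(L/D)V²/2g = 0.6588 m
Pipe 3: V = 4.363 m/s, Re = 1.81×10^6, ε/D = 0.00448, f = 0.02950, h_3 = f(L/D)V²/2g = 156.6 m
Series → Q common, losses add: H = Σh = 187.2 m

H ≈ 187 m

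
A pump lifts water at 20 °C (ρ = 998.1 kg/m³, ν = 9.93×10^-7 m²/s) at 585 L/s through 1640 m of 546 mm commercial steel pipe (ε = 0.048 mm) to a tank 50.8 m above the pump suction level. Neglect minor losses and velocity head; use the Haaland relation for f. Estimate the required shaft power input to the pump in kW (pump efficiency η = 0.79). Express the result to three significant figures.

P_shaft ≈ 457 kW

V = 4Q/(πD²) = 2.499 m/s; Re = 1.37×10^6; ε/D = 8.79×10^-5; f = 0.01282
h_f = f(L/D)V²/2g = 12.25 m
Total head H = z + h_f = 50.8 + 12.25 = 63.05 m
P_hyd = ρgQH = 998.1·9.81·0.585·63.05 = 361.1 kW
P_shaft = P_hyd/η = 361.1/0.79 = 457.1 kW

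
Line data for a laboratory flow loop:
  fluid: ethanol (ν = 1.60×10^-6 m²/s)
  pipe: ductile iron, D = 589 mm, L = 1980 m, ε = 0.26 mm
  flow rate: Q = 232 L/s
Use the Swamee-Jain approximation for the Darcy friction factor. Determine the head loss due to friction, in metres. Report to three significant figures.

h_f ≈ 2.23 m

V = 4Q/(πD²) = 4·0.232/(π·0.589²) = 0.8515 m/s
Re = VD/ν = 0.8515·0.589/1.60×10^-6 = 3.13×10^5 → turbulent
ε/D = 0.26/589 = 4.41×10^-4
Swamee-Jain: f = 0.01792
h_f = f(L/D)V²/(2g) = 0.01792·(1980/0.589)·0.8515²/(2·9.81) = 2.227 m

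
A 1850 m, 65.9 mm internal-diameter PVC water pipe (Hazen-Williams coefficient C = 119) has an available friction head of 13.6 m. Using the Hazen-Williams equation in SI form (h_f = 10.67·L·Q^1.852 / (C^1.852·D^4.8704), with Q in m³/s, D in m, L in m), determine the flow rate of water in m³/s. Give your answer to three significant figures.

Rearranging: Q = [h_f·C^1.852·D^4.8704 / (10.67·L)]^(1/1.852)
Q = [13.6·119^1.852·0.0659^4.8704 / (10.67·1850)]^0.540 = 0.001829 m³/s

Q ≈ 0.00183 m³/s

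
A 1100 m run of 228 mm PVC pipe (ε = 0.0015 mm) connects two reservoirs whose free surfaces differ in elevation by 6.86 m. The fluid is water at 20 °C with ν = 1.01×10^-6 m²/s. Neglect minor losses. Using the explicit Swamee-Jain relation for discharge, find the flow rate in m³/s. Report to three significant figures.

Q ≈ 0.0568 m³/s

Swamee-Jain (Type II): Q = -0.965·√(gD⁵h_f/L)·ln[ε/(3.7D) + √(3.17ν²L/(gD³h_f))]
√(gD⁵h_f/L) = √(9.81·0.228⁵·6.86/1100) = 0.006140
ε/(3.7D) = 1.78×10^-6; √(3.17ν²L/(gD³h_f)) = 6.68×10^-5
Q = -0.965·0.006140·ln(6.856×10^-5) = 0.05680 m³/s
Check: V = 1.39 m/s, Re = 3.14×10^5, f = 0.01433, h_f = 6.82 m ≈ 6.86 m ✓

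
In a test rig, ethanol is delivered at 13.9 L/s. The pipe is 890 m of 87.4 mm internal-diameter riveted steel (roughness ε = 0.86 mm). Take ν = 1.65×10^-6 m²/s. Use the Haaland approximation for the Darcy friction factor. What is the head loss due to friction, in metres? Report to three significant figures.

V = 4Q/(πD²) = 4·0.0139/(π·0.0874²) = 2.317 m/s
Re = VD/ν = 2.317·0.0874/1.65×10^-6 = 1.23×10^5 → turbulent
ε/D = 0.86/87.4 = 0.00984
Haaland: f = 0.03823
h_f = f(L/D)V²/(2g) = 0.03823·(890/0.0874)·2.317²/(2·9.81) = 106.5 m

h_f ≈ 107 m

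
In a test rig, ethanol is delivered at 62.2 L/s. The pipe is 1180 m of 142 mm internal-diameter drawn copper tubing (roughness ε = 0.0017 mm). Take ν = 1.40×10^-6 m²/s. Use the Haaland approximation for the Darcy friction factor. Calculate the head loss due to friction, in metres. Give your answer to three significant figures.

V = 4Q/(πD²) = 4·0.0622/(π·0.142²) = 3.928 m/s
Re = VD/ν = 3.928·0.142/1.40×10^-6 = 3.98×10^5 → turbulent
ε/D = 0.0017/142 = 1.20×10^-5
Haaland: f = 0.01373
h_f = f(L/D)V²/(2g) = 0.01373·(1180/0.142)·3.928²/(2·9.81) = 89.69 m

h_f ≈ 89.7 m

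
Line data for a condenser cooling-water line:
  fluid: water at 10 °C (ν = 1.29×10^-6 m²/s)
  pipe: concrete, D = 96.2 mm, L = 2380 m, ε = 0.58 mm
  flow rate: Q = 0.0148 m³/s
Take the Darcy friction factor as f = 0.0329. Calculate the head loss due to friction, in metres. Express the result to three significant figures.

h_f ≈ 172 m

V = 4Q/(πD²) = 4·0.0148/(π·0.0962²) = 2.036 m/s
h_f = f(L/D)V²/(2g) = 0.03290·(2380/0.0962)·2.036²/(2·9.81) = 172.0 m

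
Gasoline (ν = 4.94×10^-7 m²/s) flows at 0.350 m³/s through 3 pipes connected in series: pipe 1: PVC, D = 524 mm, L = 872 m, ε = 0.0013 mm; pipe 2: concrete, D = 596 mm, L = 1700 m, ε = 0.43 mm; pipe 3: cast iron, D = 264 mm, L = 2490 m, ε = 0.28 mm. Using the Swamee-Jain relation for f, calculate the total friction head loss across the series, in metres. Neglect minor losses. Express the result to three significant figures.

H ≈ 401 m

Pipe 1: V = 1.623 m/s, Re = 1.72×10^6, ε/D = 2.48×10^-6, f = 0.01070, h_1 = f(L/D)V²/2g = 2.391 m
Pipe 2: V = 1.255 m/s, Re = 1.51×10^6, ε/D = 7.21×10^-4, f = 0.01850, h_2 = f(L/D)V²/2g = 4.233 m
Pipe 3: V = 6.394 m/s, Re = 3.42×10^6, ε/D = 0.00106, f = 0.02005, h_3 = f(L/D)V²/2g = 394.0 m
Series → Q common, losses add: H = Σh = 400.6 m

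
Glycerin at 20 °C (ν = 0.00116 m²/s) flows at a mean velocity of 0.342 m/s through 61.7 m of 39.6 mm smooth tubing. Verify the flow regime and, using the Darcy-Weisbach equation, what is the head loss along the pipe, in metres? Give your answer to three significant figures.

h_f ≈ 50.9 m

Re = VD/ν = 0.342·0.03960/0.00116 = 11.7 → laminar (Re < 2300)
f = 64/Re = 5.482
h_f = f(L/D)V²/(2g) = 5.482·(61.7/0.03960)·0.342²/(2·9.81) = 50.92 m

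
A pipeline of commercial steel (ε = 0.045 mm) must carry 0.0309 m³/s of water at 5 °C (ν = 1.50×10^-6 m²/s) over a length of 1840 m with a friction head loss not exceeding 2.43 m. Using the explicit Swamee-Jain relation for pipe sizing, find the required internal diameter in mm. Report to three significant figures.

Swamee-Jain (Type III): D = 0.66·[ε^1.25·(LQ²/(gh_f))^4.75 + ν·Q^9.4·(L/(gh_f))^5.2]^0.04
LQ²/(gh_f) = 0.07370; L/(gh_f) = 77.19
Term 1 = ε^1.25·(…)^4.75 = 1.54×10^-11; Term 2 = ν·Q^9.4·(…)^5.2 = 6.27×10^-11
D = 0.66·(1.54×10^-11 + 6.27×10^-11)^0.04 = 0.2602 m = 260 mm
Check: V = 0.581 m/s, Re = 1.01×10^5, f = 0.01883, h_f = 2.29 m ≈ 2.43 m ✓

D ≈ 260 mm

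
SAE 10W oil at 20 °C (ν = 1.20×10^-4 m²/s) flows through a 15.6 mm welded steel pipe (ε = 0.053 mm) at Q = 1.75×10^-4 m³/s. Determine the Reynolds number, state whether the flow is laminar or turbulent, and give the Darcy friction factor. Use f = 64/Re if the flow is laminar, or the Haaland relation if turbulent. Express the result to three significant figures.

V = 4Q/(πD²) = 0.9156 m/s
Re = VD/ν = 0.9156·0.0156/1.20×10^-4 = 119
Re < 2300 → laminar → f = 64/Re = 0.5377

Re ≈ 119; laminar; f = 64/Re ≈ 0.538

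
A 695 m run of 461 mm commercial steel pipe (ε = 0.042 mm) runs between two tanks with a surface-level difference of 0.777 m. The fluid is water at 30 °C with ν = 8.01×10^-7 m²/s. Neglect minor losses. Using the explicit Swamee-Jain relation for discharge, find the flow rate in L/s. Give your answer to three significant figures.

Swamee-Jain (Type II): Q = -0.965·√(gD⁵h_f/L)·ln[ε/(3.7D) + √(3.17ν²L/(gD³h_f))]
√(gD⁵h_f/L) = √(9.81·0.461⁵·0.777/695) = 0.01511
ε/(3.7D) = 2.46×10^-5; √(3.17ν²L/(gD³h_f)) = 4.35×10^-5
Q = -0.965·0.01511·ln(6.813×10^-5) = 0.1399 m³/s
Check: V = 0.838 m/s, Re = 4.82×10^5, f = 0.01442, h_f = 0.779 m ≈ 0.777 m ✓

Q ≈ 140 L/s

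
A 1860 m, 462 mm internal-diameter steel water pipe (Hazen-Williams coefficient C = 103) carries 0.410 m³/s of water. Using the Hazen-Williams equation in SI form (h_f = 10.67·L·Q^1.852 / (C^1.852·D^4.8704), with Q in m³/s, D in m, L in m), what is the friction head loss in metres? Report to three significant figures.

h_f = 10.67·1860·0.410^1.852 / (103^1.852·0.462^4.8704) = 30.63 m

h_f ≈ 30.6 m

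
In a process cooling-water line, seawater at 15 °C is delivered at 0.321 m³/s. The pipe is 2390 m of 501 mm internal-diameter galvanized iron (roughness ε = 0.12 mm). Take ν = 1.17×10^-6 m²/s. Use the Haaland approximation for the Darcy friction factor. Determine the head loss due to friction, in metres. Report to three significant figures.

h_f ≈ 9.87 m

V = 4Q/(πD²) = 4·0.321/(π·0.501²) = 1.628 m/s
Re = VD/ν = 1.628·0.501/1.17×10^-6 = 6.97×10^5 → turbulent
ε/D = 0.12/501 = 2.40×10^-4
Haaland: f = 0.01530
h_f = f(L/D)V²/(2g) = 0.01530·(2390/0.501)·1.628²/(2·9.81) = 9.866 m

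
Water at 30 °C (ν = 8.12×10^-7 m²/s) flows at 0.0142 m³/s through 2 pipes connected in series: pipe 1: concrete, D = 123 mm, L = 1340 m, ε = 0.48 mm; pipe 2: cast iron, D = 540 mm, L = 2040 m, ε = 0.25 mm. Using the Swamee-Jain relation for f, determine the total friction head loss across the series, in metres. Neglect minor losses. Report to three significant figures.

H ≈ 23.0 m

Pipe 1: V = 1.195 m/s, Re = 1.81×10^5, ε/D = 0.00390, f = 0.02902, h_1 = f(L/D)V²/2g = 23.01 m
Pipe 2: V = 0.06200 m/s, Re = 4.12×10^4, ε/D = 4.63×10^-4, f = 0.02328, h_2 = f(L/D)V²/2g = 0.01723 m
Series → Q common, losses add: H = Σh = 23.03 m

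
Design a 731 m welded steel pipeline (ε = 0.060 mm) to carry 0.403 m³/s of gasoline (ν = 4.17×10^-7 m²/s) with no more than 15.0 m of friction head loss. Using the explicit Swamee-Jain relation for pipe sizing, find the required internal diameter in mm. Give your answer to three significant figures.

D ≈ 392 mm

Swamee-Jain (Type III): D = 0.66·[ε^1.25·(LQ²/(gh_f))^4.75 + ν·Q^9.4·(L/(gh_f))^5.2]^0.04
LQ²/(gh_f) = 0.8068; L/(gh_f) = 4.968
Term 1 = ε^1.25·(…)^4.75 = 1.90×10^-6; Term 2 = ν·Q^9.4·(…)^5.2 = 3.39×10^-7
D = 0.66·(1.90×10^-6 + 3.39×10^-7)^0.04 = 0.3923 m = 392 mm
Check: V = 3.33 m/s, Re = 3.14×10^6, f = 0.01349, h_f = 14.2 m ≈ 15.0 m ✓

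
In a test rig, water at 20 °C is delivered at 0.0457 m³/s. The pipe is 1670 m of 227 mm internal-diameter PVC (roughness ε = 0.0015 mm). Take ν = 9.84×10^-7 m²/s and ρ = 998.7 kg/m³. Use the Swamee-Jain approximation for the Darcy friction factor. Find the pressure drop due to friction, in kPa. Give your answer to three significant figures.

V = 4Q/(πD²) = 4·0.0457/(π·0.227²) = 1.129 m/s
Re = VD/ν = 1.129·0.227/9.84×10^-7 = 2.60×10^5 → turbulent
ε/D = 0.0015/227 = 6.61×10^-6
Swamee-Jain: f = 0.01483
h_f = f(L/D)V²/(2g) = 0.01483·(1670/0.227)·1.129²/(2·9.81) = 7.092 m
Δp = ρg·h_f = 998.7·9.81·7.092 = 69.49 kPa

Δp ≈ 69.5 kPa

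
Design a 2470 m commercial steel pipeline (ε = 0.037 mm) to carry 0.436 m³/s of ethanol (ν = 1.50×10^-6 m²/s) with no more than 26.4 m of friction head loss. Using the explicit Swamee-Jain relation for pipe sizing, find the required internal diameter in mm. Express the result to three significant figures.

Swamee-Jain (Type III): D = 0.66·[ε^1.25·(LQ²/(gh_f))^4.75 + ν·Q^9.4·(L/(gh_f))^5.2]^0.04
LQ²/(gh_f) = 1.813; L/(gh_f) = 9.537
Term 1 = ε^1.25·(…)^4.75 = 4.87×10^-5; Term 2 = ν·Q^9.4·(…)^5.2 = 7.59×10^-5
D = 0.66·(4.87×10^-5 + 7.59×10^-5)^0.04 = 0.4606 m = 461 mm
Check: V = 2.62 m/s, Re = 8.03×10^5, f = 0.01349, h_f = 25.2 m ≈ 26.4 m ✓

D ≈ 461 mm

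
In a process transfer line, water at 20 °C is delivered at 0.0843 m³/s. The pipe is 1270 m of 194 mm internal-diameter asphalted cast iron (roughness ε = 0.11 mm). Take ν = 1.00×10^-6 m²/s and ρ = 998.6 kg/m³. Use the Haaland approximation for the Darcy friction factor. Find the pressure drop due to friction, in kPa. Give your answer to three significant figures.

V = 4Q/(πD²) = 4·0.0843/(π·0.194²) = 2.852 m/s
Re = VD/ν = 2.852·0.194/1.00×10^-6 = 5.53×10^5 → turbulent
ε/D = 0.11/194 = 5.67×10^-4
Haaland: f = 0.01792
h_f = f(L/D)V²/(2g) = 0.01792·(1270/0.194)·2.852²/(2·9.81) = 48.63 m
Δp = ρg·h_f = 998.6·9.81·48.63 = 476.4 kPa

Δp ≈ 476 kPa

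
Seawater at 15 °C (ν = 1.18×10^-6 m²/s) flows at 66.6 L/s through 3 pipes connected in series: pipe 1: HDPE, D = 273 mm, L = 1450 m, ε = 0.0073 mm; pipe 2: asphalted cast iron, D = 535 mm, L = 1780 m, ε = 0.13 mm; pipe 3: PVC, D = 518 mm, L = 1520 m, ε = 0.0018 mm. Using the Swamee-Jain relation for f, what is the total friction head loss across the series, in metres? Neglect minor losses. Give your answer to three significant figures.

H ≈ 5.79 m

Pipe 1: V = 1.138 m/s, Re = 2.63×10^5, ε/D = 2.67×10^-5, f = 0.01502, h_1 = f(L/D)V²/2g = 5.263 m
Pipe 2: V = 0.2963 m/s, Re = 1.34×10^5, ε/D = 2.43×10^-4, f = 0.01837, h_2 = f(L/D)V²/2g = 0.2735 m
Pipe 3: V = 0.3160 m/s, Re = 1.39×10^5, ε/D = 3.47×10^-6, f = 0.01673, h_3 = f(L/D)V²/2g = 0.2498 m
Series → Q common, losses add: H = Σh = 5.787 m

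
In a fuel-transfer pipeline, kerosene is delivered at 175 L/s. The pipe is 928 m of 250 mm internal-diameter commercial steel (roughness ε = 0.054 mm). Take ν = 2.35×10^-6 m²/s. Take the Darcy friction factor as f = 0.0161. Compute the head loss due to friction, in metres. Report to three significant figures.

V = 4Q/(πD²) = 4·0.175/(π·0.250²) = 3.565 m/s
h_f = f(L/D)V²/(2g) = 0.01610·(928/0.250)·3.565²/(2·9.81) = 38.71 m

h_f ≈ 38.7 m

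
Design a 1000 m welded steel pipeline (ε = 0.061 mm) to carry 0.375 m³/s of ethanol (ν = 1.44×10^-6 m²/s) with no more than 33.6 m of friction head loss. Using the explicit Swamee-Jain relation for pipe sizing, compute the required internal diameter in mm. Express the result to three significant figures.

Swamee-Jain (Type III): D = 0.66·[ε^1.25·(LQ²/(gh_f))^4.75 + ν·Q^9.4·(L/(gh_f))^5.2]^0.04
LQ²/(gh_f) = 0.4266; L/(gh_f) = 3.034
Term 1 = ε^1.25·(…)^4.75 = 9.43×10^-8; Term 2 = ν·Q^9.4·(…)^5.2 = 4.58×10^-8
D = 0.66·(9.43×10^-8 + 4.58×10^-8)^0.04 = 0.3511 m = 351 mm
Check: V = 3.87 m/s, Re = 9.44×10^5, f = 0.01453, h_f = 31.6 m ≈ 33.6 m ✓

D ≈ 351 mm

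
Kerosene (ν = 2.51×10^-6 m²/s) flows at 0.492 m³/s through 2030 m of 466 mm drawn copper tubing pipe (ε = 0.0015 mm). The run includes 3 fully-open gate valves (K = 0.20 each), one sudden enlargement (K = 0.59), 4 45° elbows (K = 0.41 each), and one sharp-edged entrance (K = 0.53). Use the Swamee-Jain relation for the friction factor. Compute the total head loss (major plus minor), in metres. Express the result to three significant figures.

V = 4Q/(πD²) = 2.885 m/s; V²/2g = 0.4241 m
Re = 5.36×10^5, ε/D = 3.22×10^-6 → f = 0.01299 (Swamee-Jain)
Major: h_f = f(L/D)·V²/2g = 0.01299·4356·0.4241 = 23.99 m
Minor: ΣK = 3.36; h_m = ΣK·V²/2g = 1.425 m
Total H_L = 23.99 + 1.425 = 25.42 m

H_L ≈ 25.4 m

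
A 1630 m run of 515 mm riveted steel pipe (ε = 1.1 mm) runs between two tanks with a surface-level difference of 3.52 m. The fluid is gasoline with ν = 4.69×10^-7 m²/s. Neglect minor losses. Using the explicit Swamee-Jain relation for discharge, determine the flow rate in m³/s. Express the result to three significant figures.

Q ≈ 0.199 m³/s

Swamee-Jain (Type II): Q = -0.965·√(gD⁵h_f/L)·ln[ε/(3.7D) + √(3.17ν²L/(gD³h_f))]
√(gD⁵h_f/L) = √(9.81·0.515⁵·3.52/1630) = 0.02770
ε/(3.7D) = 5.77×10^-4; √(3.17ν²L/(gD³h_f)) = 1.55×10^-5
Q = -0.965·0.02770·ln(5.928×10^-4) = 0.1986 m³/s
Check: V = 0.954 m/s, Re = 1.05×10^6, f = 0.02408, h_f = 3.53 m ≈ 3.52 m ✓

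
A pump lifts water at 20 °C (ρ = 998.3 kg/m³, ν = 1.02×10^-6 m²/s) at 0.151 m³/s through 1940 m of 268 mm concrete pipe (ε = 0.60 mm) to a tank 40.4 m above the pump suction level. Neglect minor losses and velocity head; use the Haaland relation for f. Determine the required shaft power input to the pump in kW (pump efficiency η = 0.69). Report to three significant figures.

V = 4Q/(πD²) = 2.677 m/s; Re = 7.03×10^5; ε/D = 0.00224; f = 0.02440
h_f = f(L/D)V²/2g = 64.51 m
Total head H = z + h_f = 40.4 + 64.51 = 104.9 m
P_hyd = ρgQH = 998.3·9.81·0.151·104.9 = 155.1 kW
P_shaft = P_hyd/η = 155.1/0.69 = 224.8 kW

P_shaft ≈ 225 kW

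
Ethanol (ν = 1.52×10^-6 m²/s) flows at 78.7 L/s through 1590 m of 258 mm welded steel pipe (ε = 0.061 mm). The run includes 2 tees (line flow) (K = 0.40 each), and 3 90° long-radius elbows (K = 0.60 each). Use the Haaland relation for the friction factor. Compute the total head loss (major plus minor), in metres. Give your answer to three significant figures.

V = 4Q/(πD²) = 1.505 m/s; V²/2g = 0.1155 m
Re = 2.56×10^5, ε/D = 2.36×10^-4 → f = 0.01662 (Haaland)
Major: h_f = f(L/D)·V²/2g = 0.01662·6163·0.1155 = 11.83 m
Minor: ΣK = 2.60; h_m = ΣK·V²/2g = 0.3003 m
Total H_L = 11.83 + 0.3003 = 12.13 m

H_L ≈ 12.1 m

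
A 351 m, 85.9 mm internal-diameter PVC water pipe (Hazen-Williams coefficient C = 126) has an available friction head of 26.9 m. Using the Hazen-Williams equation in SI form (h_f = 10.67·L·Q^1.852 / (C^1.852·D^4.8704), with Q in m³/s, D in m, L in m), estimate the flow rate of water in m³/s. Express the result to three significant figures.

Q ≈ 0.0138 m³/s

Rearranging: Q = [h_f·C^1.852·D^4.8704 / (10.67·L)]^(1/1.852)
Q = [26.9·126^1.852·0.0859^4.8704 / (10.67·351)]^0.540 = 0.01379 m³/s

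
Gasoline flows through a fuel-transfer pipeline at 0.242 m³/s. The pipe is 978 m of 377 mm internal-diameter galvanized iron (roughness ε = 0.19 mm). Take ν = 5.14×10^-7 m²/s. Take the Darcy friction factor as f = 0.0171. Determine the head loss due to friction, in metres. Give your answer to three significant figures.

h_f ≈ 10.6 m

V = 4Q/(πD²) = 4·0.242/(π·0.377²) = 2.168 m/s
h_f = f(L/D)V²/(2g) = 0.01710·(978/0.377)·2.168²/(2·9.81) = 10.63 m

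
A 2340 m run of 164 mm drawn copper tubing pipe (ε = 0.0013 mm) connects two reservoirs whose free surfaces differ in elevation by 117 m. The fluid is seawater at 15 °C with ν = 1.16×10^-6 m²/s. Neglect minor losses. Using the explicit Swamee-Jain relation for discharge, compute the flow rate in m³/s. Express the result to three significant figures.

Swamee-Jain (Type II): Q = -0.965·√(gD⁵h_f/L)·ln[ε/(3.7D) + √(3.17ν²L/(gD³h_f))]
√(gD⁵h_f/L) = √(9.81·0.164⁵·117/2340) = 0.007628
ε/(3.7D) = 2.14×10^-6; √(3.17ν²L/(gD³h_f)) = 4.44×10^-5
Q = -0.965·0.007628·ln(4.654×10^-5) = 0.07343 m³/s
Check: V = 3.48 m/s, Re = 4.91×10^5, f = 0.01326, h_f = 117 m ≈ 117 m ✓

Q ≈ 0.0734 m³/s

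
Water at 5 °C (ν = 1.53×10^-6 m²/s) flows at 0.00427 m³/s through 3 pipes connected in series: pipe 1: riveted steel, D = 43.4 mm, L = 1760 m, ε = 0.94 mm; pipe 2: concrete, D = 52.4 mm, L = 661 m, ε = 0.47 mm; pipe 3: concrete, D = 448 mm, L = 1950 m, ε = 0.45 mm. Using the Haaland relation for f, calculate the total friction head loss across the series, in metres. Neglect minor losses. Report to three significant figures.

H ≈ 968 m

Pipe 1: V = 2.886 m/s, Re = 8.19×10^4, ε/D = 0.0217, f = 0.05070, h_1 = f(L/D)V²/2g = 873.1 m
Pipe 2: V = 1.980 m/s, Re = 6.78×10^4, ε/D = 0.00897, f = 0.03749, h_2 = f(L/D)V²/2g = 94.51 m
Pipe 3: V = 0.02709 m/s, Re = 7930, ε/D = 0.00100, f = 0.03409, h_3 = f(L/D)V²/2g = 0.005550 m
Series → Q common, losses add: H = Σh = 967.6 m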